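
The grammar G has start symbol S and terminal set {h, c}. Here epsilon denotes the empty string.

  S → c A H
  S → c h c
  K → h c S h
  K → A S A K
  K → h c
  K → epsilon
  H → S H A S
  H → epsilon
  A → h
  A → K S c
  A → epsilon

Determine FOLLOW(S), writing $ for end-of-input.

FIRST(S): from S→c A H we get {c}; from S→c h c we get {c}. So FIRST(S) = {c}.
FIRST(H): from H→S H A S we get {c}; from H→epsilon we get {epsilon}. So FIRST(H) = {epsilon, c}.
FIRST(K): from K→h c S h we get {h}; from K→A S A K we get {c, h}; from K→h c we get {h}; from K→epsilon we get {epsilon}. So FIRST(K) = {epsilon, c, h}.
FIRST(A): from A→h we get {h}; from A→K S c we get {c, h}; from A→epsilon we get {epsilon}. So FIRST(A) = {epsilon, c, h}.
FOLLOW(S) includes $ since S is the start symbol.
FOLLOW(K): in K→A S A K, the suffix after K is empty (adds nothing new); in A→K S c, K is followed by S c with FIRST {c}. Thus FOLLOW(K) = {c}.
FOLLOW(S): in K→h c S h, S is followed by h with FIRST {h}; in K→A S A K, S is followed by A K with FIRST {epsilon, c, h}; in K→A S A K, the suffix after S is nullable, so FOLLOW(S) ⊇ FOLLOW(K) = {c}; in H→S H A S (occurrence 1), S is followed by H A S with FIRST {c, h}; in H→S H A S (occurrence 2), the suffix after S is empty, so FOLLOW(S) ⊇ FOLLOW(H) = {$, c, h}; in A→K S c, S is followed by c with FIRST {c}. Thus FOLLOW(S) = {$, c, h}.
FOLLOW(H): in S→c A H, the suffix after H is empty, so FOLLOW(H) ⊇ FOLLOW(S) = {$, c, h}; in H→S H A S, H is followed by A S with FIRST {c, h}. Thus FOLLOW(H) = {$, c, h}.
FOLLOW(A): in S→c A H, A is followed by H with FIRST {epsilon, c}; in S→c A H, the suffix after A is nullable, so FOLLOW(A) ⊇ FOLLOW(S) = {$, c, h}; in K→A S A K (occurrence 1), A is followed by S A K with FIRST {c}; in K→A S A K (occurrence 2), A is followed by K with FIRST {epsilon, c, h}; in K→A S A K (occurrence 2), the suffix after A is nullable, so FOLLOW(A) ⊇ FOLLOW(K) = {c}; in H→S H A S, A is followed by S with FIRST {c}. Thus FOLLOW(A) = {$, c, h}.

{$, c, h}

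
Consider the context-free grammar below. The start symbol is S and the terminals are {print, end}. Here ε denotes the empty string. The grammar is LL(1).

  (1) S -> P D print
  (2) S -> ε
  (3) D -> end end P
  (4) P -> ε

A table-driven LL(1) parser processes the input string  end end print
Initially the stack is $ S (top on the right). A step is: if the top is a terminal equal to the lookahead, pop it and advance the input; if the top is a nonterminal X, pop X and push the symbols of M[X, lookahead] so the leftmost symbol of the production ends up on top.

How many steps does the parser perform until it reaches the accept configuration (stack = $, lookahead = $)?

     Stack              Input            Action
  1  $ S                end end print $  expand S -> P D print
  2  $ print D P        end end print $  expand P -> ε
  3  $ print D          end end print $  expand D -> end end P
  4  $ print P end end  end end print $  match end
  5  $ print P end      end print $      match end
  6  $ print P          print $          expand P -> ε
  7  $ print            print $          match print
Accept reached after 7 steps.

7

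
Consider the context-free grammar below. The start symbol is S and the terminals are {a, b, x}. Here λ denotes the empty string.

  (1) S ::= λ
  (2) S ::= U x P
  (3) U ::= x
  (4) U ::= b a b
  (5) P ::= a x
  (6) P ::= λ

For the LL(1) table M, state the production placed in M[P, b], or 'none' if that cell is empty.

FIRST(U) = {b, x}
FIRST(P) = {λ, a}
FIRST(S) = {λ, b, x}  (via U x P)
FOLLOW(S) includes $ since S is the start symbol.
FOLLOW(S): S appears on no right-hand side. Thus FOLLOW(S) = {$}.
FOLLOW(P): in S::=U x P, the suffix after P is empty, so FOLLOW(P) ⊇ FOLLOW(S) = {$}. Thus FOLLOW(P) = {$}.
For P ::= a x: FIRST(a x) = {a}, so it goes in M[P, t] for t ∈ {a}.
For P ::= λ: FIRST(λ) = {λ}, so it goes in M[P, t] for t ∈ {}; since λ ∈ FIRST, also for every t ∈ FOLLOW(P) = {$}.
None of these place a production in M[P, b].

none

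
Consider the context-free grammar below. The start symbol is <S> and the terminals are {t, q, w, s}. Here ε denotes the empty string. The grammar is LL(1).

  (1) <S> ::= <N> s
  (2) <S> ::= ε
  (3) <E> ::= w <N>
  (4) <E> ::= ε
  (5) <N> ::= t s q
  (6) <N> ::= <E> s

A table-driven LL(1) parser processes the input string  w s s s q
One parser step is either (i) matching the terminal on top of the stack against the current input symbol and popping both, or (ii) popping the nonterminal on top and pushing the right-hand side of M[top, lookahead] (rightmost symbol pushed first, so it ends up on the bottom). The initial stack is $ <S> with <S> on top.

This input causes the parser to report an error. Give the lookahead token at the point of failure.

q

step 1: stack=$ <S>  input=w s s s q $  — expand <S> ::= <N> s
step 2: stack=$ s <N>  input=w s s s q $  — expand <N> ::= <E> s
step 3: stack=$ s s <E>  input=w s s s q $  — expand <E> ::= w <N>
step 4: stack=$ s s <N> w  input=w s s s q $  — match w
step 5: stack=$ s s <N>  input=s s s q $  — expand <N> ::= <E> s
step 6: stack=$ s s s <E>  input=s s s q $  — expand <E> ::= ε
step 7: stack=$ s s s  input=s s s q $  — match s
step 8: stack=$ s s  input=s s q $  — match s
step 9: stack=$ s  input=s q $  — match s
step 10: stack=$  input=q $  — error: stack empty but input remains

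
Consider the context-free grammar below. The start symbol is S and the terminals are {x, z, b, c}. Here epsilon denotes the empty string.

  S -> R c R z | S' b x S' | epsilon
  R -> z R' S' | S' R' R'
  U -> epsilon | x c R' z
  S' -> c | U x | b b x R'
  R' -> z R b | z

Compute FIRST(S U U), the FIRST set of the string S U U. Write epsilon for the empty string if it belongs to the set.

FIRST(U) = {epsilon, x}
FIRST(R') = {z}
FIRST(S') = {b, c, x}  (via U x)
FIRST(R) = {b, c, x, z}  (via S' R' R')
FIRST(S) = {epsilon, b, c, x, z}  (via R c R z, S' b x S')
FIRST(S U U): take FIRST of each symbol in turn, carrying on past any symbol whose FIRST contains epsilon; result {epsilon, b, c, x, z}.

{epsilon, b, c, x, z}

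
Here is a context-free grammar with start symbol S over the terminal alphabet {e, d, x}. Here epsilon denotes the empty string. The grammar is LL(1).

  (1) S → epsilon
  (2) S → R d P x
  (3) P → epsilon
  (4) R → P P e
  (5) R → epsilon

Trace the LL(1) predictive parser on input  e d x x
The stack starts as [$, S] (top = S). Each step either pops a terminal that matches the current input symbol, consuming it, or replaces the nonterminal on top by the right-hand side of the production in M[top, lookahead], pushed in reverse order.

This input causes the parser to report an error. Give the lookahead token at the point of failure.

     Stack          Input      Action
  1  $ S            e d x x $  expand S → R d P x
  2  $ x P d R      e d x x $  expand R → P P e
  3  $ x P d e P P  e d x x $  expand P → epsilon
  4  $ x P d e P    e d x x $  expand P → epsilon
  5  $ x P d e      e d x x $  match e
  6  $ x P d        d x x $    match d
  7  $ x P          x x $      expand P → epsilon
  8  $ x            x x $      match x
  9  $              x $        error: stack empty but input remains

x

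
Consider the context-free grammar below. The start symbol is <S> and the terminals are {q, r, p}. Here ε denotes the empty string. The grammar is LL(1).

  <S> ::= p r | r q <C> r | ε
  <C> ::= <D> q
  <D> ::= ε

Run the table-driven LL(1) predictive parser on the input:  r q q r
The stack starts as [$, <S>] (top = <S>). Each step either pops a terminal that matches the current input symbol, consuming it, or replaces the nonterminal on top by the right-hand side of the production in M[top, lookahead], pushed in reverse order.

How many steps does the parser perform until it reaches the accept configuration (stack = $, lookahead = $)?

     Stack        Input      Action
  1  $ <S>        r q q r $  expand <S> ::= r q <C> r
  2  $ r <C> q r  r q q r $  match r
  3  $ r <C> q    q q r $    match q
  4  $ r <C>      q r $      expand <C> ::= <D> q
  5  $ r q <D>    q r $      expand <D> ::= ε
  6  $ r q        q r $      match q
  7  $ r          r $        match r
Accept reached after 7 steps.

7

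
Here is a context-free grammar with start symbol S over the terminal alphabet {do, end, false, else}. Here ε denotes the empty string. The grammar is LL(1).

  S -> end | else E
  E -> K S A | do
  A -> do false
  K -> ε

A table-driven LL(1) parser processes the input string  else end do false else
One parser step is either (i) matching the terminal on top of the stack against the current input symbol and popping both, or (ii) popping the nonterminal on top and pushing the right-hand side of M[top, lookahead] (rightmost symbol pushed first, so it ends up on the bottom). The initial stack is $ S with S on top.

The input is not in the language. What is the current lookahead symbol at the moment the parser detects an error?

else

      Stack       Input                     Action
   1  $ S         else end do false else $  expand S -> else E
   2  $ E else    else end do false else $  match else
   3  $ E         end do false else $       expand E -> K S A
   4  $ A S K     end do false else $       expand K -> ε
   5  $ A S       end do false else $       expand S -> end
   6  $ A end     end do false else $       match end
   7  $ A         do false else $           expand A -> do false
   8  $ false do  do false else $           match do
   9  $ false     false else $              match false
  10  $           else $                    error: stack empty but input remains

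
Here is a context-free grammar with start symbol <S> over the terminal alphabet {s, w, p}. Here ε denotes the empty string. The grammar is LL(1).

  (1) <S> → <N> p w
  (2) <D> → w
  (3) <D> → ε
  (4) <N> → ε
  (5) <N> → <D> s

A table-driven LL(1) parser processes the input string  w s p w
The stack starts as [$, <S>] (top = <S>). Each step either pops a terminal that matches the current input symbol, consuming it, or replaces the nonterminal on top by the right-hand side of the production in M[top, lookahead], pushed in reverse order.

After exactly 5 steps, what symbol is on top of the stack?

p

step 1: stack=$ <S>  input=w s p w $  — expand <S> → <N> p w
step 2: stack=$ w p <N>  input=w s p w $  — expand <N> → <D> s
step 3: stack=$ w p s <D>  input=w s p w $  — expand <D> → w
step 4: stack=$ w p s w  input=w s p w $  — match w
step 5: stack=$ w p s  input=s p w $  — match s
Stack after step 5: $ w p (top = p).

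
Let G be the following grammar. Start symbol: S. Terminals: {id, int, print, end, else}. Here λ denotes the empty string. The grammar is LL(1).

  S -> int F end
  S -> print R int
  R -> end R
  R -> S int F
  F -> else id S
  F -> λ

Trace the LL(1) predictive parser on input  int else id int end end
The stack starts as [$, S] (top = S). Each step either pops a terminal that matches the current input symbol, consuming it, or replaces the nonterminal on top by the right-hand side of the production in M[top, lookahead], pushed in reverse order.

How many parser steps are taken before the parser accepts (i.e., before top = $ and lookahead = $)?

10

      Stack            Input                      Action
   1  $ S              int else id int end end $  expand S -> int F end
   2  $ end F int      int else id int end end $  match int
   3  $ end F          else id int end end $      expand F -> else id S
   4  $ end S id else  else id int end end $      match else
   5  $ end S id       id int end end $           match id
   6  $ end S          int end end $              expand S -> int F end
   7  $ end end F int  int end end $              match int
   8  $ end end F      end end $                  expand F -> λ
   9  $ end end        end end $                  match end
  10  $ end            end $                      match end
Accept reached after 10 steps.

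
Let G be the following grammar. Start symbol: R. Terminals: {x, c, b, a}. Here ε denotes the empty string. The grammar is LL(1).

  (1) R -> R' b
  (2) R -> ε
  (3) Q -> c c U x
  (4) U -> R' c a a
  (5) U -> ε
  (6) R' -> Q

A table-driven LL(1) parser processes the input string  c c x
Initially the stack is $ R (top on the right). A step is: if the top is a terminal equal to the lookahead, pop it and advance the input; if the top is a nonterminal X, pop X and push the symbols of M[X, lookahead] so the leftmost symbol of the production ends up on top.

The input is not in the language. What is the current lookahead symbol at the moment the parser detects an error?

$

     Stack        Input    Action
  1  $ R          c c x $  expand R -> R' b
  2  $ b R'       c c x $  expand R' -> Q
  3  $ b Q        c c x $  expand Q -> c c U x
  4  $ b x U c c  c c x $  match c
  5  $ b x U c    c x $    match c
  6  $ b x U      x $      expand U -> ε
  7  $ b x        x $      match x
  8  $ b          $        error: top is terminal b but lookahead is $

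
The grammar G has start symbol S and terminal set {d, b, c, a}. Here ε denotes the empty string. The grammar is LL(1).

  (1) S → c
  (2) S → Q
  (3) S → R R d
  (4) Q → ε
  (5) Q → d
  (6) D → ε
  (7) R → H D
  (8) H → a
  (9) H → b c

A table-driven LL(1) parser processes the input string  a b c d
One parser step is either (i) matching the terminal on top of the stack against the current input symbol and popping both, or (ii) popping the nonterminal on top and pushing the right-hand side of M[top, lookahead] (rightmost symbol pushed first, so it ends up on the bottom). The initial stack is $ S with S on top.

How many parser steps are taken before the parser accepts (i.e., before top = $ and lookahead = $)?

step 1: stack=$ S  input=a b c d $  — expand S → R R d
step 2: stack=$ d R R  input=a b c d $  — expand R → H D
step 3: stack=$ d R D H  input=a b c d $  — expand H → a
step 4: stack=$ d R D a  input=a b c d $  — match a
step 5: stack=$ d R D  input=b c d $  — expand D → ε
step 6: stack=$ d R  input=b c d $  — expand R → H D
step 7: stack=$ d D H  input=b c d $  — expand H → b c
step 8: stack=$ d D c b  input=b c d $  — match b
step 9: stack=$ d D c  input=c d $  — match c
step 10: stack=$ d D  input=d $  — expand D → ε
step 11: stack=$ d  input=d $  — match d
Accept reached after 11 steps.

11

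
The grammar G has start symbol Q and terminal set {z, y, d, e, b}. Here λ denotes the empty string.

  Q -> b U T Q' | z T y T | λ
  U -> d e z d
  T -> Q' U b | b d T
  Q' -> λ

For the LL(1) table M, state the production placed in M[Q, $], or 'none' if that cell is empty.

FIRST(Q): from Q->b U T Q' we get {b}; from Q->z T y T we get {z}; from Q->λ we get {λ}. So FIRST(Q) = {λ, b, z}.
FIRST(U): from U->d e z d we get {d}. So FIRST(U) = {d}.
FIRST(Q'): from Q'->λ we get {λ}. So FIRST(Q') = {λ}.
FIRST(T): from T->Q' U b we get {d}; from T->b d T we get {b}. So FIRST(T) = {b, d}.
FOLLOW(Q) includes $ since Q is the start symbol.
FOLLOW(Q): Q appears on no right-hand side. Thus FOLLOW(Q) = {$}.
For Q -> b U T Q': FIRST(b U T Q') = {b}, so it goes in M[Q, t] for t ∈ {b}.
For Q -> z T y T: FIRST(z T y T) = {z}, so it goes in M[Q, t] for t ∈ {z}.
For Q -> λ: FIRST(λ) = {λ}, so it goes in M[Q, t] for t ∈ {}; since λ ∈ FIRST, also for every t ∈ FOLLOW(Q) = {$}.

Q -> λ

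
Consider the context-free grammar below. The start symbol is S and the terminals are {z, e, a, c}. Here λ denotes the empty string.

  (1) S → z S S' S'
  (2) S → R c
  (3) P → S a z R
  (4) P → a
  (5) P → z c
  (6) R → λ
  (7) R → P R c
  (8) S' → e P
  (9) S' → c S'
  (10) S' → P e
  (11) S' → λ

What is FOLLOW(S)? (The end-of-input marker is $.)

{$, a, c, e, z}

FIRST(S) = {a, c, z}  (via R c)
FIRST(P) = {a, c, z}  (via S a z R)
FIRST(R) = {λ, a, c, z}  (via P R c)
FIRST(S') = {λ, a, c, e, z}  (via P e)
FOLLOW(S) includes $ since S is the start symbol.
FOLLOW(S): in S→z S S' S', S is followed by S' S' with FIRST {λ, a, c, e, z}; in S→z S S' S', the suffix after S is nullable (adds nothing new); in P→S a z R, S is followed by a z R with FIRST {a}. Thus FOLLOW(S) = {$, a, c, e, z}.
FOLLOW(S'): in S→z S S' S' (occurrence 1), S' is followed by S' with FIRST {λ, a, c, e, z}; in S→z S S' S' (occurrence 1), the suffix after S' is nullable, so FOLLOW(S') ⊇ FOLLOW(S) = {$, a, c, e, z}; in S→z S S' S' (occurrence 2), the suffix after S' is empty, so FOLLOW(S') ⊇ FOLLOW(S) = {$, a, c, e, z}; in S'→c S', the suffix after S' is empty (adds nothing new). Thus FOLLOW(S') = {$, a, c, e, z}.
FOLLOW(P): in R→P R c, P is followed by R c with FIRST {a, c, z}; in S'→e P, the suffix after P is empty, so FOLLOW(P) ⊇ FOLLOW(S') = {$, a, c, e, z}; in S'→P e, P is followed by e with FIRST {e}. Thus FOLLOW(P) = {$, a, c, e, z}.
FOLLOW(R): in S→R c, R is followed by c with FIRST {c}; in P→S a z R, the suffix after R is empty, so FOLLOW(R) ⊇ FOLLOW(P) = {$, a, c, e, z}; in R→P R c, R is followed by c with FIRST {c}. Thus FOLLOW(R) = {$, a, c, e, z}.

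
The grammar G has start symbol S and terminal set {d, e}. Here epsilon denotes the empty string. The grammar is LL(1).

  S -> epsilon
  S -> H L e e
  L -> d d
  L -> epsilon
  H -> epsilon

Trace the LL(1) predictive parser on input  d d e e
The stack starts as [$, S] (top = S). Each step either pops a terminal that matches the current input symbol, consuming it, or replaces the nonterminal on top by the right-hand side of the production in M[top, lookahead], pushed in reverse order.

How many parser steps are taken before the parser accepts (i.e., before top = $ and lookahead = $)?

     Stack      Input      Action
  1  $ S        d d e e $  expand S -> H L e e
  2  $ e e L H  d d e e $  expand H -> epsilon
  3  $ e e L    d d e e $  expand L -> d d
  4  $ e e d d  d d e e $  match d
  5  $ e e d    d e e $    match d
  6  $ e e      e e $      match e
  7  $ e        e $        match e
Accept reached after 7 steps.

7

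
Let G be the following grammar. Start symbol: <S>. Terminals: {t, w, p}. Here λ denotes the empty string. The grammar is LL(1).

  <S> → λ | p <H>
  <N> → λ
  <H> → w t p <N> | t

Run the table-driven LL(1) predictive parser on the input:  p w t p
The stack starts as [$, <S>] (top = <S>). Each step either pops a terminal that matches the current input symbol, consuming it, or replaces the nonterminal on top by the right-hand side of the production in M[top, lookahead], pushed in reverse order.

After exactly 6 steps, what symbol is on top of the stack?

<N>

     Stack        Input      Action
  1  $ <S>        p w t p $  expand <S> → p <H>
  2  $ <H> p      p w t p $  match p
  3  $ <H>        w t p $    expand <H> → w t p <N>
  4  $ <N> p t w  w t p $    match w
  5  $ <N> p t    t p $      match t
  6  $ <N> p      p $        match p
Stack after step 6: $ <N> (top = <N>).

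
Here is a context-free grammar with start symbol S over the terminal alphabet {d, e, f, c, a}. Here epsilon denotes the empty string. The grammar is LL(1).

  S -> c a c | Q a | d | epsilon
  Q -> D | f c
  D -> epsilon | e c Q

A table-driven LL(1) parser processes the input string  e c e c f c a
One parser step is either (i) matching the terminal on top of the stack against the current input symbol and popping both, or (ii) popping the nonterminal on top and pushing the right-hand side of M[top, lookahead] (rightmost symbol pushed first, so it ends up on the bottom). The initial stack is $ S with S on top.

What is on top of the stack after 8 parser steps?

     Stack      Input            Action
  1  $ S        e c e c f c a $  expand S -> Q a
  2  $ a Q      e c e c f c a $  expand Q -> D
  3  $ a D      e c e c f c a $  expand D -> e c Q
  4  $ a Q c e  e c e c f c a $  match e
  5  $ a Q c    c e c f c a $    match c
  6  $ a Q      e c f c a $      expand Q -> D
  7  $ a D      e c f c a $      expand D -> e c Q
  8  $ a Q c e  e c f c a $      match e
Stack after step 8: $ a Q c (top = c).

c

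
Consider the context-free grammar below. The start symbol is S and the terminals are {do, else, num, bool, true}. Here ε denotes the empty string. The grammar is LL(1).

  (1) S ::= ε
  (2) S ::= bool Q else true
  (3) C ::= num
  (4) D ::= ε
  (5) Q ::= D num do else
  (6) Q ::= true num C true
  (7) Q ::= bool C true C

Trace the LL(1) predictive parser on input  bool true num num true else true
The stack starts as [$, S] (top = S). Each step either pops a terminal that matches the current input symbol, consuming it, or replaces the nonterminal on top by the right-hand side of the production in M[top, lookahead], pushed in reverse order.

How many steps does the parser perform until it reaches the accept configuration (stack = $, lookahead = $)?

step 1: stack=$ S  input=bool true num num true else true $  — expand S ::= bool Q else true
step 2: stack=$ true else Q bool  input=bool true num num true else true $  — match bool
step 3: stack=$ true else Q  input=true num num true else true $  — expand Q ::= true num C true
step 4: stack=$ true else true C num true  input=true num num true else true $  — match true
step 5: stack=$ true else true C num  input=num num true else true $  — match num
step 6: stack=$ true else true C  input=num true else true $  — expand C ::= num
step 7: stack=$ true else true num  input=num true else true $  — match num
step 8: stack=$ true else true  input=true else true $  — match true
step 9: stack=$ true else  input=else true $  — match else
step 10: stack=$ true  input=true $  — match true
Accept reached after 10 steps.

10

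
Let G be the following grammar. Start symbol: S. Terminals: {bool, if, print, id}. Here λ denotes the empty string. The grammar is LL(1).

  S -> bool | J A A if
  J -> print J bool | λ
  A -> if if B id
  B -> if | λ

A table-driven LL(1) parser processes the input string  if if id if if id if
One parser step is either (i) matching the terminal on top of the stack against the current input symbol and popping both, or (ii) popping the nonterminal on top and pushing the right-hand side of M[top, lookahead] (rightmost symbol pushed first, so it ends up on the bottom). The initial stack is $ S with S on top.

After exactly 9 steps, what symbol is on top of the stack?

if

step 1: stack=$ S  input=if if id if if id if $  — expand S -> J A A if
step 2: stack=$ if A A J  input=if if id if if id if $  — expand J -> λ
step 3: stack=$ if A A  input=if if id if if id if $  — expand A -> if if B id
step 4: stack=$ if A id B if if  input=if if id if if id if $  — match if
step 5: stack=$ if A id B if  input=if id if if id if $  — match if
step 6: stack=$ if A id B  input=id if if id if $  — expand B -> λ
step 7: stack=$ if A id  input=id if if id if $  — match id
step 8: stack=$ if A  input=if if id if $  — expand A -> if if B id
step 9: stack=$ if id B if if  input=if if id if $  — match if
Stack after step 9: $ if id B if (top = if).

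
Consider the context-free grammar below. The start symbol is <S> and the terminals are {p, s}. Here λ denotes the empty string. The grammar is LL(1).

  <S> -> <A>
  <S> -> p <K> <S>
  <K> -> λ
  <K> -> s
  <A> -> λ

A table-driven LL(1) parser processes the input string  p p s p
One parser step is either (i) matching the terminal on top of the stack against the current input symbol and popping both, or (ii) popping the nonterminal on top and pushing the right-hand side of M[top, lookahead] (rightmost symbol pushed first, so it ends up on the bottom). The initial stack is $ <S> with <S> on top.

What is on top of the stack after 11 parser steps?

      Stack        Input      Action
   1  $ <S>        p p s p $  expand <S> -> p <K> <S>
   2  $ <S> <K> p  p p s p $  match p
   3  $ <S> <K>    p s p $    expand <K> -> λ
   4  $ <S>        p s p $    expand <S> -> p <K> <S>
   5  $ <S> <K> p  p s p $    match p
   6  $ <S> <K>    s p $      expand <K> -> s
   7  $ <S> s      s p $      match s
   8  $ <S>        p $        expand <S> -> p <K> <S>
   9  $ <S> <K> p  p $        match p
  10  $ <S> <K>    $          expand <K> -> λ
  11  $ <S>        $          expand <S> -> <A>
Stack after step 11: $ <A> (top = <A>).

<A>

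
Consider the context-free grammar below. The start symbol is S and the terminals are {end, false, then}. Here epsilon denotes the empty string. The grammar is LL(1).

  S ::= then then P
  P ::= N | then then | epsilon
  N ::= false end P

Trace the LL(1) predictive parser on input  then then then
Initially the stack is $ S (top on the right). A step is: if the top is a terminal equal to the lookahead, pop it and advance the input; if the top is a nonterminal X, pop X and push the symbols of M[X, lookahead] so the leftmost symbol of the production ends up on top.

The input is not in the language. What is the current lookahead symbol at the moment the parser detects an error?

step 1: stack=$ S  input=then then then $  — expand S ::= then then P
step 2: stack=$ P then then  input=then then then $  — match then
step 3: stack=$ P then  input=then then $  — match then
step 4: stack=$ P  input=then $  — expand P ::= then then
step 5: stack=$ then then  input=then $  — match then
step 6: stack=$ then  input=$  — error: top is terminal then but lookahead is $

$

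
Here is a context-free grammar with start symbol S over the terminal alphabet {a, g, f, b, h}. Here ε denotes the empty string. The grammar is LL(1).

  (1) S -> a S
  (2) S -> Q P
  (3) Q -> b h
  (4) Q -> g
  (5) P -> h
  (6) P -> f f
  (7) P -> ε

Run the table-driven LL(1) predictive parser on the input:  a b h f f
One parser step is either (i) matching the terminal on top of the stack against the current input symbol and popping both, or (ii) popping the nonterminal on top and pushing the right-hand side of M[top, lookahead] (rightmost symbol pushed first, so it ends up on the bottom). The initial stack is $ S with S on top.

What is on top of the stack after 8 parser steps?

     Stack    Input        Action
  1  $ S      a b h f f $  expand S -> a S
  2  $ S a    a b h f f $  match a
  3  $ S      b h f f $    expand S -> Q P
  4  $ P Q    b h f f $    expand Q -> b h
  5  $ P h b  b h f f $    match b
  6  $ P h    h f f $      match h
  7  $ P      f f $        expand P -> f f
  8  $ f f    f f $        match f
Stack after step 8: $ f (top = f).

f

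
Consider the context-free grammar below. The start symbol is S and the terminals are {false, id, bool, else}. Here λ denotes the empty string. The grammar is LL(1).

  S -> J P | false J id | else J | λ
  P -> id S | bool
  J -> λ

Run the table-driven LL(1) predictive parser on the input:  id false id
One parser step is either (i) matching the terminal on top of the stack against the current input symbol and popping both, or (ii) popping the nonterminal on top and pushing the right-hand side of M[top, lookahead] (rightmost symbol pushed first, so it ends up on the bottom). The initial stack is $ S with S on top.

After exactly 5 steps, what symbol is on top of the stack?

false

step 1: stack=$ S  input=id false id $  — expand S -> J P
step 2: stack=$ P J  input=id false id $  — expand J -> λ
step 3: stack=$ P  input=id false id $  — expand P -> id S
step 4: stack=$ S id  input=id false id $  — match id
step 5: stack=$ S  input=false id $  — expand S -> false J id
Stack after step 5: $ id J false (top = false).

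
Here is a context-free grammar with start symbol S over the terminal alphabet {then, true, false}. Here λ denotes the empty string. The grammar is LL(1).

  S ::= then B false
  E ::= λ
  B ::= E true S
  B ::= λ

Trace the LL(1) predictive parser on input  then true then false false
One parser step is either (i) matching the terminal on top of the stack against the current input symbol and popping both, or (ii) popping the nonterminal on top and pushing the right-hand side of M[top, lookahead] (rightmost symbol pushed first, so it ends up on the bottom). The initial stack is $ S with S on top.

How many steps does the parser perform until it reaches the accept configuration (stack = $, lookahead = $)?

10

      Stack                 Input                         Action
   1  $ S                   then true then false false $  expand S ::= then B false
   2  $ false B then        then true then false false $  match then
   3  $ false B             true then false false $       expand B ::= E true S
   4  $ false S true E      true then false false $       expand E ::= λ
   5  $ false S true        true then false false $       match true
   6  $ false S             then false false $            expand S ::= then B false
   7  $ false false B then  then false false $            match then
   8  $ false false B       false false $                 expand B ::= λ
   9  $ false false         false false $                 match false
  10  $ false               false $                       match false
Accept reached after 10 steps.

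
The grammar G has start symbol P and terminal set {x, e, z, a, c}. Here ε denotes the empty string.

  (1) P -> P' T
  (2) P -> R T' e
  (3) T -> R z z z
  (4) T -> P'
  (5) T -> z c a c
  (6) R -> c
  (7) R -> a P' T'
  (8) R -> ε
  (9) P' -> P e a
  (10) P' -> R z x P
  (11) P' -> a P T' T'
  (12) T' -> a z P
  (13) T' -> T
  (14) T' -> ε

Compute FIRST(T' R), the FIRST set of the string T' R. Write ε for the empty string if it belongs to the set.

FIRST(R) = {ε, a, c}
FIRST(P) = {a, c, e, z}  (via P' T, R T' e)
FIRST(P') = {a, c, e, z}  (via P e a, R z x P)
FIRST(T) = {a, c, e, z}  (via R z z z, P')
FIRST(T') = {ε, a, c, e, z}  (via T)
FIRST(T' R): take FIRST of each symbol in turn, carrying on past any symbol whose FIRST contains ε; result {ε, a, c, e, z}.

{ε, a, c, e, z}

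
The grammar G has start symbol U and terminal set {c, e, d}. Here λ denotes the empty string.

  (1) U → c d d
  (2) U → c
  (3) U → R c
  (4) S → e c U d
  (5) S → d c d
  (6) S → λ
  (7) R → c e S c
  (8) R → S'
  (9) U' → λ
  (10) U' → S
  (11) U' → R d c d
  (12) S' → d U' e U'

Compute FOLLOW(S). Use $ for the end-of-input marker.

FIRST(S): from S→e c U d we get {e}; from S→d c d we get {d}; from S→λ we get {λ}. So FIRST(S) = {λ, d, e}.
FIRST(S'): from S'→d U' e U' we get {d}. So FIRST(S') = {d}.
FIRST(R): from R→c e S c we get {c}; from R→S' we get {d}. So FIRST(R) = {c, d}.
FIRST(U): from U→c d d we get {c}; from U→c we get {c}; from U→R c we get {c, d}. So FIRST(U) = {c, d}.
FIRST(U'): from U'→λ we get {λ}; from U'→S we get {λ, d, e}; from U'→R d c d we get {c, d}. So FIRST(U') = {λ, c, d, e}.
FOLLOW(U) includes $ since U is the start symbol.
FOLLOW(U): in S→e c U d, U is followed by d with FIRST {d}. Thus FOLLOW(U) = {$, d}.
FOLLOW(R): in U→R c, R is followed by c with FIRST {c}; in U'→R d c d, R is followed by d c d with FIRST {d}. Thus FOLLOW(R) = {c, d}.
FOLLOW(S'): in R→S', the suffix after S' is empty, so FOLLOW(S') ⊇ FOLLOW(R) = {c, d}. Thus FOLLOW(S') = {c, d}.
FOLLOW(U'): in S'→d U' e U' (occurrence 1), U' is followed by e U' with FIRST {e}; in S'→d U' e U' (occurrence 2), the suffix after U' is empty, so FOLLOW(U') ⊇ FOLLOW(S') = {c, d}. Thus FOLLOW(U') = {c, d, e}.
FOLLOW(S): in R→c e S c, S is followed by c with FIRST {c}; in U'→S, the suffix after S is empty, so FOLLOW(S) ⊇ FOLLOW(U') = {c, d, e}. Thus FOLLOW(S) = {c, d, e}.

{c, d, e}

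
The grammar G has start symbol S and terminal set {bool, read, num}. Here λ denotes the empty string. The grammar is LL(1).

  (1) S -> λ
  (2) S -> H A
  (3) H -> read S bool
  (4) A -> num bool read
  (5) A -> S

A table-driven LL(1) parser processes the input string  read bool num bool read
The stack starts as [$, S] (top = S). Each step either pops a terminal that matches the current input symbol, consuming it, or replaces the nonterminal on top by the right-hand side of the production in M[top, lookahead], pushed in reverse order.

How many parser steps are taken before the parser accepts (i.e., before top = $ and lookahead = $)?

step 1: stack=$ S  input=read bool num bool read $  — expand S -> H A
step 2: stack=$ A H  input=read bool num bool read $  — expand H -> read S bool
step 3: stack=$ A bool S read  input=read bool num bool read $  — match read
step 4: stack=$ A bool S  input=bool num bool read $  — expand S -> λ
step 5: stack=$ A bool  input=bool num bool read $  — match bool
step 6: stack=$ A  input=num bool read $  — expand A -> num bool read
step 7: stack=$ read bool num  input=num bool read $  — match num
step 8: stack=$ read bool  input=bool read $  — match bool
step 9: stack=$ read  input=read $  — match read
Accept reached after 9 steps.

9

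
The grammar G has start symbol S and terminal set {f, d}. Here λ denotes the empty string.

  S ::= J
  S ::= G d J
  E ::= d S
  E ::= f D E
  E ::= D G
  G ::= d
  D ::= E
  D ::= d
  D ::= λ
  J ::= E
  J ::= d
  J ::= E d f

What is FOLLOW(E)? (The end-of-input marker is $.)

FIRST(G): from G::=d we get {d}. So FIRST(G) = {d}.
FIRST(S): from S::=J we get {d, f}; from S::=G d J we get {d}. So FIRST(S) = {d, f}.
FIRST(E): from E::=d S we get {d}; from E::=f D E we get {f}; from E::=D G we get {d, f}. So FIRST(E) = {d, f}.
FIRST(D): from D::=E we get {d, f}; from D::=d we get {d}; from D::=λ we get {λ}. So FIRST(D) = {λ, d, f}.
FIRST(J): from J::=E we get {d, f}; from J::=d we get {d}; from J::=E d f we get {d, f}. So FIRST(J) = {d, f}.
FOLLOW(S) includes $ since S is the start symbol.
FOLLOW(D): in E::=f D E, D is followed by E with FIRST {d, f}; in E::=D G, D is followed by G with FIRST {d}. Thus FOLLOW(D) = {d, f}.
FOLLOW(S): in E::=d S, the suffix after S is empty, so FOLLOW(S) ⊇ FOLLOW(E) = {$, d, f}. Thus FOLLOW(S) = {$, d, f}.
FOLLOW(J): in S::=J, the suffix after J is empty, so FOLLOW(J) ⊇ FOLLOW(S) = {$, d, f}; in S::=G d J, the suffix after J is empty, so FOLLOW(J) ⊇ FOLLOW(S) = {$, d, f}. Thus FOLLOW(J) = {$, d, f}.
FOLLOW(E): in E::=f D E, the suffix after E is empty (adds nothing new); in D::=E, the suffix after E is empty, so FOLLOW(E) ⊇ FOLLOW(D) = {d, f}; in J::=E, the suffix after E is empty, so FOLLOW(E) ⊇ FOLLOW(J) = {$, d, f}; in J::=E d f, E is followed by d f with FIRST {d}. Thus FOLLOW(E) = {$, d, f}.
FOLLOW(G): in S::=G d J, G is followed by d J with FIRST {d}; in E::=D G, the suffix after G is empty, so FOLLOW(G) ⊇ FOLLOW(E) = {$, d, f}. Thus FOLLOW(G) = {$, d, f}.

{$, d, f}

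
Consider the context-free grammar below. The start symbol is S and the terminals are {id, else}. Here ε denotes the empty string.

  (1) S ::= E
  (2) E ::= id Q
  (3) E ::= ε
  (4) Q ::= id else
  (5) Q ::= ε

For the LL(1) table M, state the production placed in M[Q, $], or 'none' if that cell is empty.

FIRST(E): from E::=id Q we get {id}; from E::=ε we get {ε}. So FIRST(E) = {ε, id}.
FIRST(Q): from Q::=id else we get {id}; from Q::=ε we get {ε}. So FIRST(Q) = {ε, id}.
FIRST(S): from S::=E we get {ε, id}. So FIRST(S) = {ε, id}.
FOLLOW(S) includes $ since S is the start symbol.
FOLLOW(E): in S::=E, the suffix after E is empty, so FOLLOW(E) ⊇ FOLLOW(S) = {$}. Thus FOLLOW(E) = {$}.
FOLLOW(Q): in E::=id Q, the suffix after Q is empty, so FOLLOW(Q) ⊇ FOLLOW(E) = {$}. Thus FOLLOW(Q) = {$}.
For Q ::= id else: FIRST(id else) = {id}, so it goes in M[Q, t] for t ∈ {id}.
For Q ::= ε: FIRST(ε) = {ε}, so it goes in M[Q, t] for t ∈ {}; since ε ∈ FIRST, also for every t ∈ FOLLOW(Q) = {$}.

Q ::= ε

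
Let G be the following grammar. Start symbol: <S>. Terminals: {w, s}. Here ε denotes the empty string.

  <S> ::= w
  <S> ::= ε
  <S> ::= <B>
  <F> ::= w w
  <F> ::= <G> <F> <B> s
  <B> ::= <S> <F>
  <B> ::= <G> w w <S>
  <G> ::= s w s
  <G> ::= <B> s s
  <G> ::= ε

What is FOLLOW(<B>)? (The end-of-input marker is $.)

{$, s, w}

FIRST(<S>): from <S>::=w we get {w}; from <S>::=ε we get {ε}; from <S>::=<B> we get {s, w}. So FIRST(<S>) = {ε, s, w}.
FIRST(<F>): from <F>::=w w we get {w}; from <F>::=<G> <F> <B> s we get {s, w}. So FIRST(<F>) = {s, w}.
FIRST(<B>): from <B>::=<S> <F> we get {s, w}; from <B>::=<G> w w <S> we get {s, w}. So FIRST(<B>) = {s, w}.
FIRST(<G>): from <G>::=s w s we get {s}; from <G>::=<B> s s we get {s, w}; from <G>::=ε we get {ε}. So FIRST(<G>) = {ε, s, w}.
FOLLOW(<S>) includes $ since <S> is the start symbol.
FOLLOW(<G>): in <F>::=<G> <F> <B> s, <G> is followed by <F> <B> s with FIRST {s, w}; in <B>::=<G> w w <S>, <G> is followed by w w <S> with FIRST {w}. Thus FOLLOW(<G>) = {s, w}.
FOLLOW(<S>): in <B>::=<S> <F>, <S> is followed by <F> with FIRST {s, w}; in <B>::=<G> w w <S>, the suffix after <S> is empty, so FOLLOW(<S>) ⊇ FOLLOW(<B>) = {$, s, w}. Thus FOLLOW(<S>) = {$, s, w}.
FOLLOW(<B>): in <S>::=<B>, the suffix after <B> is empty, so FOLLOW(<B>) ⊇ FOLLOW(<S>) = {$, s, w}; in <F>::=<G> <F> <B> s, <B> is followed by s with FIRST {s}; in <G>::=<B> s s, <B> is followed by s s with FIRST {s}. Thus FOLLOW(<B>) = {$, s, w}.
FOLLOW(<F>): in <F>::=<G> <F> <B> s, <F> is followed by <B> s with FIRST {s, w}; in <B>::=<S> <F>, the suffix after <F> is empty, so FOLLOW(<F>) ⊇ FOLLOW(<B>) = {$, s, w}. Thus FOLLOW(<F>) = {$, s, w}.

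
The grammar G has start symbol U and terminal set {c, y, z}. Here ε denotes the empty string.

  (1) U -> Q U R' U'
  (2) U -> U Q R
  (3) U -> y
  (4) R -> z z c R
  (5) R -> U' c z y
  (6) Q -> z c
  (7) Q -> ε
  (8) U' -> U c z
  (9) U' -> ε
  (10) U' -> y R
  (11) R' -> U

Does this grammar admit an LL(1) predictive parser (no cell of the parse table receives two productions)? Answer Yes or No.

No

FIRST(U) = {y, z}
FIRST(R) = {c, y, z}
FIRST(Q) = {ε, z}
FIRST(U') = {ε, y, z}
FIRST(R') = {y, z}
FOLLOW(U) = {$, c, y, z}
FOLLOW(R) = {$, c, y, z}
FOLLOW(Q) = {c, y, z}
FOLLOW(U') = {$, c, y, z}
FOLLOW(R') = {$, c, y, z}
Cell M[Q, z] receives both Q -> z c and Q -> ε — the grammar is not LL(1).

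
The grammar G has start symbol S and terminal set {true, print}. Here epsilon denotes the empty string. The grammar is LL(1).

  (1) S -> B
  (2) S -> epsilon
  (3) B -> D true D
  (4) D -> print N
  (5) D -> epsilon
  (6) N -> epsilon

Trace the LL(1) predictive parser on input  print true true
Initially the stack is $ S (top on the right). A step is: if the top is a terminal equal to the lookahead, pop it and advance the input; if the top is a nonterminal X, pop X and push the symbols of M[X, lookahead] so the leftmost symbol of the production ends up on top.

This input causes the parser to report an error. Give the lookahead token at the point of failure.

true

step 1: stack=$ S  input=print true true $  — expand S -> B
step 2: stack=$ B  input=print true true $  — expand B -> D true D
step 3: stack=$ D true D  input=print true true $  — expand D -> print N
step 4: stack=$ D true N print  input=print true true $  — match print
step 5: stack=$ D true N  input=true true $  — expand N -> epsilon
step 6: stack=$ D true  input=true true $  — match true
step 7: stack=$ D  input=true $  — expand D -> epsilon
step 8: stack=$  input=true $  — error: stack empty but input remains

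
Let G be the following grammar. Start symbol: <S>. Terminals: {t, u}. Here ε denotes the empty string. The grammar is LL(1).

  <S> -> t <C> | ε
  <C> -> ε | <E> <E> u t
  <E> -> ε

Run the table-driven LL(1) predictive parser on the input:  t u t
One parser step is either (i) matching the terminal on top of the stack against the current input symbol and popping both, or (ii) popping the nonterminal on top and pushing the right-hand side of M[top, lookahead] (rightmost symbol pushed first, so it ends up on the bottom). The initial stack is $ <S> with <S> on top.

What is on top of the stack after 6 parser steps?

step 1: stack=$ <S>  input=t u t $  — expand <S> -> t <C>
step 2: stack=$ <C> t  input=t u t $  — match t
step 3: stack=$ <C>  input=u t $  — expand <C> -> <E> <E> u t
step 4: stack=$ t u <E> <E>  input=u t $  — expand <E> -> ε
step 5: stack=$ t u <E>  input=u t $  — expand <E> -> ε
step 6: stack=$ t u  input=u t $  — match u
Stack after step 6: $ t (top = t).

t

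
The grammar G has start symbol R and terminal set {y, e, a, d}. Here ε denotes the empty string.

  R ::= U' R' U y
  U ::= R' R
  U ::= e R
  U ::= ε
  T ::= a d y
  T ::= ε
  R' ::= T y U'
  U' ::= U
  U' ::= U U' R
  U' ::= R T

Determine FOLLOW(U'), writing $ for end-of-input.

{a, e, y}

FIRST(T) = {ε, a}
FIRST(R') = {a, y}  (via T y U')
FIRST(U) = {ε, a, e, y}  (via R' R)
FIRST(R) = {a, e, y}  (via U' R' U y)
FIRST(U') = {ε, a, e, y}  (via U, U U' R, R T)
FOLLOW(R) includes $ since R is the start symbol.
FOLLOW(R'): in R::=U' R' U y, R' is followed by U y with FIRST {a, e, y}; in U::=R' R, R' is followed by R with FIRST {a, e, y}. Thus FOLLOW(R') = {a, e, y}.
FOLLOW(U'): in R::=U' R' U y, U' is followed by R' U y with FIRST {a, y}; in R'::=T y U', the suffix after U' is empty, so FOLLOW(U') ⊇ FOLLOW(R') = {a, e, y}; in U'::=U U' R, U' is followed by R with FIRST {a, e, y}. Thus FOLLOW(U') = {a, e, y}.
FOLLOW(U): in R::=U' R' U y, U is followed by y with FIRST {y}; in U'::=U, the suffix after U is empty, so FOLLOW(U) ⊇ FOLLOW(U') = {a, e, y}; in U'::=U U' R, U is followed by U' R with FIRST {a, e, y}. Thus FOLLOW(U) = {a, e, y}.
FOLLOW(R): in U::=R' R, the suffix after R is empty, so FOLLOW(R) ⊇ FOLLOW(U) = {a, e, y}; in U::=e R, the suffix after R is empty, so FOLLOW(R) ⊇ FOLLOW(U) = {a, e, y}; in U'::=U U' R, the suffix after R is empty, so FOLLOW(R) ⊇ FOLLOW(U') = {a, e, y}; in U'::=R T, R is followed by T with FIRST {ε, a}; in U'::=R T, the suffix after R is nullable, so FOLLOW(R) ⊇ FOLLOW(U') = {a, e, y}. Thus FOLLOW(R) = {$, a, e, y}.
FOLLOW(T): in R'::=T y U', T is followed by y U' with FIRST {y}; in U'::=R T, the suffix after T is empty, so FOLLOW(T) ⊇ FOLLOW(U') = {a, e, y}. Thus FOLLOW(T) = {a, e, y}.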